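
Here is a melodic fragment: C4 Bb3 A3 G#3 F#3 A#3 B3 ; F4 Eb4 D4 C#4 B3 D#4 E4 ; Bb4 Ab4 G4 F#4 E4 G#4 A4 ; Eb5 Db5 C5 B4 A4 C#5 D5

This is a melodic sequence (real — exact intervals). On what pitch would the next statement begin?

Ab5

The 7-note cells begin on C4, F4, Bb4, Eb5 — each up a 4th from the last.
One more step up a 4th gives Ab5.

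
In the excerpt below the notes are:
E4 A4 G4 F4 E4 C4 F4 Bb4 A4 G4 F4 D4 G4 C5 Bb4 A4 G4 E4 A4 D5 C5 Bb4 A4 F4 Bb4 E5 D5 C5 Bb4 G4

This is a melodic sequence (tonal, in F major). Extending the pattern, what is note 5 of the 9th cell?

With 6-note cells, note 5 of each statement runs E4, F4, G4, A4, Bb4.
Extending up a 2nd: C5 → D5 → E5 → F5.

F5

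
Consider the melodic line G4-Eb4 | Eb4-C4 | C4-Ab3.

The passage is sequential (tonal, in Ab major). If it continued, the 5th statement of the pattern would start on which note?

Unit = 2 notes; the statements start on G4, Eb4, C4, moving down a 3rd each time.
Continuing: Ab3 → F3. Statement 5 starts on F3.

F3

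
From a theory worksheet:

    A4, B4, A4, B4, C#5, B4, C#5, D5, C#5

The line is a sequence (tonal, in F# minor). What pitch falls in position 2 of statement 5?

F#5

With 3-note cells, note 2 of each statement runs B4, C#5, D5.
Extending up a 2nd: E5 → F#5.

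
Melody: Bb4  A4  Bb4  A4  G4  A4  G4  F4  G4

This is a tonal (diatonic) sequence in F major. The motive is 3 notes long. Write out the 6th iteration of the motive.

Unit = 3 notes; the statements start on Bb4, A4, G4, moving down a 2nd each time.
Extending down a 2nd: F4 → E4 → D4.
So cell 6 is D4 C4 D4.

D4 C4 D4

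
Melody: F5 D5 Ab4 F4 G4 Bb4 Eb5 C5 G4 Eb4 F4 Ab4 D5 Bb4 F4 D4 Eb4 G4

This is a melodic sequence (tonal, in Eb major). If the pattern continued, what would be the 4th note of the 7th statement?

With 6-note cells, note 4 of each statement runs F4, Eb4, D4.
Each moves down a 2nd. Continuing: C4 → Bb3 → Ab3 → G3.

G3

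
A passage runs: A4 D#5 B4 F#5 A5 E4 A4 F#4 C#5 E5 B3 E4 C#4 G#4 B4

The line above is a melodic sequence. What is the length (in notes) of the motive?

5

There are 15 notes; a 5-note unit gives 3 cells:
A4 D#5 B4 F#5 A5 | E4 A4 F#4 C#5 E5 | B3 E4 C#4 G#4 B4
Every group is a transposition down a 4th of the one before; no shorter unit works.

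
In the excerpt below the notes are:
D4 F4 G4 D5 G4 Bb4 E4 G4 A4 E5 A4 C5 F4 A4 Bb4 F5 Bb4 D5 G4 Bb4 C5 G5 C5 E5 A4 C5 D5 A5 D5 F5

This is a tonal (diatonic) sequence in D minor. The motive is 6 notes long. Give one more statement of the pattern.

Unit = 6 notes; the statements start on D4, E4, F4, G4, A4, moving up a 2nd each time.
Statement 6 starts on Bb4 and keeps the same diatonic contour: Bb4 D5 E5 Bb5 E5 G5.

Bb4 D5 E5 Bb5 E5 G5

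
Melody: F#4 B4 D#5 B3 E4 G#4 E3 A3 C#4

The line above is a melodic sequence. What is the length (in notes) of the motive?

9 notes total. Splitting into 3 groups of 3:
F#4 B4 D#5 | B3 E4 G#4 | E3 A3 C#4
That's a consistent down a 5th shift per cell, and no other grouping gives one.

3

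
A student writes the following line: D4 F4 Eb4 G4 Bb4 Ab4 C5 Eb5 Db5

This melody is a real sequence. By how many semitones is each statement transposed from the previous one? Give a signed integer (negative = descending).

5

With a 3-note motive the entries are D4, G4, C5, each up a 4th from the previous.
Counting half-steps from D4 to G4: 5.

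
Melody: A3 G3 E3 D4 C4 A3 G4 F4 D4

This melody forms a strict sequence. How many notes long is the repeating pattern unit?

9 notes total. Splitting into 3 groups of 3:
A3 G3 E3 | D4 C4 A3 | G4 F4 D4
Every group is a transposition up a 4th of the one before; no shorter unit works.

3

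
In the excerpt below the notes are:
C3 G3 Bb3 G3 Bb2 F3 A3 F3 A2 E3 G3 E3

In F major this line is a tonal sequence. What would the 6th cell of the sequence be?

The 4-note cells begin on C3, Bb2, A2 — each down a 2nd from the last.
Continuing the starts: G2 → F2 → E2.
Statement 6 starts on E2 and keeps the same diatonic contour: E2 Bb2 D3 Bb2.

E2 Bb2 D3 Bb2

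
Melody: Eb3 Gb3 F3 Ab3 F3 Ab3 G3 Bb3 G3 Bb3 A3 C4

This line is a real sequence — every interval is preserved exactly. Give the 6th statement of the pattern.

C#4 E4 D#4 F#4

Taking 4-note groups, the heads are Eb3, F3, G3: the pattern moves up a 2nd.
Carrying on: A3 → B3 → C#4.
So cell 6 is C#4 E4 D#4 F#4.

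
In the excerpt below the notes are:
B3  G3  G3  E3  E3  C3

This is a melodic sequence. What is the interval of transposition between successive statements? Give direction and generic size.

Unit = 2 notes; the statements start on B3, G3, E3, moving down a 3rd each time.
From B3 to G3: down a 3rd.

down a 3rd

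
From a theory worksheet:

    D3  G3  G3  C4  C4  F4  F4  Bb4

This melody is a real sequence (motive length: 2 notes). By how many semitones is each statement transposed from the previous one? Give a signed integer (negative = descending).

5

Taking 2-note groups, the heads are D3, G3, C4, F4: the pattern moves up a 4th.
D3 to G3 spans +5 semitones.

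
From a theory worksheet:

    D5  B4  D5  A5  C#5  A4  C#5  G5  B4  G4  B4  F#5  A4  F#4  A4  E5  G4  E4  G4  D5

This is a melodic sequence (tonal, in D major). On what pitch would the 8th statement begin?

With a 4-note motive the entries are D5, C#5, B4, A4, G4, each down a 2nd from the previous.
Extending the heads down a 2nd: F#4 → E4 → D4.

D4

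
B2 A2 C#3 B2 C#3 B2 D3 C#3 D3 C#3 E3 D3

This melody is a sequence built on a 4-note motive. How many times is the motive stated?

3

12 notes in groups of 4 gives 12/4 = 3 statements.
Starts: B2, C#3, D3 — each up a 2nd.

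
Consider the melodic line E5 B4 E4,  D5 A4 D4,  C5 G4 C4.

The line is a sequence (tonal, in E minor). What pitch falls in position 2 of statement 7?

Grouping in 3s, the 2nd note of each cell is B4, A4, G4.
Each moves down a 2nd. Continuing: F#4 → E4 → D4 → C4.

C4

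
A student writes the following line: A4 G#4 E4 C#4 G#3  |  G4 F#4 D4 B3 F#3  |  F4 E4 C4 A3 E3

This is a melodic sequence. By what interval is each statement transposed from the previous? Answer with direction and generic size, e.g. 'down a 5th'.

Unit = 5 notes; the statements start on A4, G4, F4, moving down a 2nd each time.
A4 to G4 is down a 2nd.

down a 2nd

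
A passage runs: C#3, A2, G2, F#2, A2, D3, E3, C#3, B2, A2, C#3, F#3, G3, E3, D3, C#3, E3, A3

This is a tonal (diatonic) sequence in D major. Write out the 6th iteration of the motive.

Unit = 6 notes; the statements start on C#3, E3, G3, moving up a 3rd each time.
Extending up a 3rd: B3 → D4 → F#4.
From F#4 the diatonic shape gives F#4 D4 C#4 B3 D4 G4.

F#4 D4 C#4 B3 D4 G4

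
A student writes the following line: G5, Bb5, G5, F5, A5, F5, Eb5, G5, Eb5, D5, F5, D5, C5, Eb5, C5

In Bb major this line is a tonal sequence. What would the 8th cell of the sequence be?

With a 3-note motive the entries are G5, F5, Eb5, D5, C5, each down a 2nd from the previous.
Extending down a 2nd: Bb4 → A4 → G4.
From G4 the diatonic shape gives G4 Bb4 G4.

G4 Bb4 G4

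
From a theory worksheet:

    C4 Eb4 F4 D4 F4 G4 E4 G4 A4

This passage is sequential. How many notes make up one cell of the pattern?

9 notes total. Splitting into 3 groups of 3:
C4 Eb4 F4 | D4 F4 G4 | E4 G4 A4
Every group is a transposition up a 2nd of the one before; no shorter unit works.

3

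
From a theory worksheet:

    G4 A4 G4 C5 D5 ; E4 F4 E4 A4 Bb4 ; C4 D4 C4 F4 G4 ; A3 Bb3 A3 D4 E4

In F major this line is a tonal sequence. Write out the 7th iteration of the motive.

Bb2 C3 Bb2 E3 F3

With a 5-note motive the entries are G4, E4, C4, A3, each down a 3rd from the previous.
Carrying on: F3 → D3 → Bb2.
From Bb2 the diatonic shape gives Bb2 C3 Bb2 E3 F3.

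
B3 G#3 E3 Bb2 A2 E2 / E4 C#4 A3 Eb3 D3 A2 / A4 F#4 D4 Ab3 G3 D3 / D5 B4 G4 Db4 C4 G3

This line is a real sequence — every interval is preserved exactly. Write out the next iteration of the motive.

G5 E5 C5 Gb4 F4 C4

With a 6-note motive the entries are B3, E4, A4, D5, each up a 4th from the previous.
So cell 5 is G5 E5 C5 Gb4 F4 C4.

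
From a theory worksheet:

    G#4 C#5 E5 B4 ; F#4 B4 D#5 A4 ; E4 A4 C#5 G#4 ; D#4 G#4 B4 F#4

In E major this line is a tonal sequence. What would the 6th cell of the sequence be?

The 4-note cells begin on G#4, F#4, E4, D#4 — each down a 2nd from the last.
Carrying on: C#4 → B3.
So cell 6 is B3 E4 G#4 D#4.

B3 E4 G#4 D#4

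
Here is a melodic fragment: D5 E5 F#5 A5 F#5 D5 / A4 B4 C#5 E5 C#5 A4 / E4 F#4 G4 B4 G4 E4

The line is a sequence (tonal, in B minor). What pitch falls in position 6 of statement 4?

Grouping in 6s, the 6th note of each cell is D5, A4, E4.
One more down a 4th gives B3.

B3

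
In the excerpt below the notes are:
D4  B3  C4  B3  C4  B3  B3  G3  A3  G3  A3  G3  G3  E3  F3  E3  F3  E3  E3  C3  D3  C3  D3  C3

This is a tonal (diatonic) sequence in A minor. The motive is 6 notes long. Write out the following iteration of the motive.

C3 A2 B2 A2 B2 A2

With a 6-note motive the entries are D4, B3, G3, E3, each down a 3rd from the previous.
So cell 5 is C3 A2 B2 A2 B2 A2.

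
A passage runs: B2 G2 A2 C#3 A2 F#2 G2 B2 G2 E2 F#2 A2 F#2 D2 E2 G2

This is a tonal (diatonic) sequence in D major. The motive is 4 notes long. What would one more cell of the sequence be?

The 4-note cells begin on B2, A2, G2, F#2 — each down a 2nd from the last.
So cell 5 is E2 C#2 D2 F#2.

E2 C#2 D2 F#2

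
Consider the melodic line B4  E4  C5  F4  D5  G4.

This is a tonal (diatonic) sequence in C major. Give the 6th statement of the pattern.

With a 2-note motive the entries are B4, C5, D5, each up a 2nd from the previous.
Extending up a 2nd: E5 → F5 → G5.
From G5 the diatonic shape gives G5 C5.

G5 C5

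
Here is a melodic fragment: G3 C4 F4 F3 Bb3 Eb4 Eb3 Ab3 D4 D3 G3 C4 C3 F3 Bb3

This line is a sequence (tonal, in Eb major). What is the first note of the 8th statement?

Taking 3-note groups, the heads are G3, F3, Eb3, D3, C3: the pattern moves down a 2nd.
Continuing: Bb2 → Ab2 → G2. Statement 8 starts on G2.

G2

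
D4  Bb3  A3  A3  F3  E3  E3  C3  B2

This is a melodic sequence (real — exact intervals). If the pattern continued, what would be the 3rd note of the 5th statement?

C#2

Grouping in 3s, the 3rd note of each cell is A3, E3, B2.
Each moves down a 4th. Continuing: F#2 → C#2.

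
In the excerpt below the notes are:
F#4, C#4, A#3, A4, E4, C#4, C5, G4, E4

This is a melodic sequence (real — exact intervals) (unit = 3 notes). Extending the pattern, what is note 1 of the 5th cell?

Grouping in 3s, the 1st note of each cell is F#4, A4, C5.
Carrying that up a 3rd forward: Eb5 → Gb5.

Gb5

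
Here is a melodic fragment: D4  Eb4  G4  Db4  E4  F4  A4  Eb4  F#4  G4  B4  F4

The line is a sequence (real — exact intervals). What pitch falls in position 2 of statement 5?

B4

Grouping in 4s, the 2nd note of each cell is Eb4, F4, G4.
Carrying that up a 2nd forward: A4 → B4.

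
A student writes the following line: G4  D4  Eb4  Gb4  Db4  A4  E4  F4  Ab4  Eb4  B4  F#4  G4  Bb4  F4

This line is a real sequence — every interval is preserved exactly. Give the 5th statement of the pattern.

Unit = 5 notes; the statements start on G4, A4, B4, moving up a 2nd each time.
Continuing the starts: C#5 → D#5.
So cell 5 is D#5 A#4 B4 D5 A4.

D#5 A#4 B4 D5 A4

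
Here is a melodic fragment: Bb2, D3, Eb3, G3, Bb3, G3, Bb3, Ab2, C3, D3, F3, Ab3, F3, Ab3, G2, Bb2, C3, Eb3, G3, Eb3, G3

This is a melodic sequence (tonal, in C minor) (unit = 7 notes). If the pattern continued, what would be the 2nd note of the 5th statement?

G2

Grouping in 7s, the 2nd note of each cell is D3, C3, Bb2.
Each moves down a 2nd. Continuing: Ab2 → G2.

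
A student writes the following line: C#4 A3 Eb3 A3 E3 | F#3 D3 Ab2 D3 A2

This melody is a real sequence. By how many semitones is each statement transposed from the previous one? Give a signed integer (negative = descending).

-7

Taking 5-note groups, the heads are C#4, F#3: the pattern moves down a 5th.
C#4 to F#3 spans -7 semitones.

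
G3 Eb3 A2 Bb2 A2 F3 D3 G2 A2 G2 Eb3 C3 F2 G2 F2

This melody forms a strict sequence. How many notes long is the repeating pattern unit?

There are 15 notes; a 5-note unit gives 3 cells:
G3 Eb3 A2 Bb2 A2 | F3 D3 G2 A2 G2 | Eb3 C3 F2 G2 F2
Every group is a transposition down a 2nd of the one before; no shorter unit works.

5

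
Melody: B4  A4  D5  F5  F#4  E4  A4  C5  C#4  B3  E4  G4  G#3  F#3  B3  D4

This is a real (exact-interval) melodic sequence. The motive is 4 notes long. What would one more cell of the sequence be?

D#3 C#3 F#3 A3

Taking 4-note groups, the heads are B4, F#4, C#4, G#3: the pattern moves down a 4th.
Statement 5 starts on D#3 and keeps the same exact contour: D#3 C#3 F#3 A3.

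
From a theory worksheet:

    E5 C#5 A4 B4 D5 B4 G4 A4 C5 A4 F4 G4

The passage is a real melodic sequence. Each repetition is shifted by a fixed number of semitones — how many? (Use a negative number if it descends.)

-2

The 4-note cells begin on E5, D5, C5 — each down a 2nd from the last.
E5 to D5 spans -2 semitones.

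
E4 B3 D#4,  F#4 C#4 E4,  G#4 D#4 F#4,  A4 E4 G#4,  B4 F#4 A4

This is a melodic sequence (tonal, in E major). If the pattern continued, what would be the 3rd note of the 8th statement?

D#5

Grouping in 3s, the 3rd note of each cell is D#4, E4, F#4, G#4, A4.
Carrying that up a 2nd forward: B4 → C#5 → D#5.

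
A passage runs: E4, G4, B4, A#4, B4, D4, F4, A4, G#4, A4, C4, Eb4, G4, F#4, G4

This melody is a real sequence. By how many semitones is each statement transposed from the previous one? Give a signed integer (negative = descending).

The 5-note cells begin on E4, D4, C4 — each down a 2nd from the last.
E4 to D4 spans -2 semitones.

-2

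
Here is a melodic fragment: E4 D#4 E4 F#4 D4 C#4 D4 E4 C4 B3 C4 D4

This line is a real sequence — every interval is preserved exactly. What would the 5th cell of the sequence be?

Ab3 G3 Ab3 Bb3

Unit = 4 notes; the statements start on E4, D4, C4, moving down a 2nd each time.
Extending down a 2nd: Bb3 → Ab3.
Statement 5 starts on Ab3 and keeps the same exact contour: Ab3 G3 Ab3 Bb3.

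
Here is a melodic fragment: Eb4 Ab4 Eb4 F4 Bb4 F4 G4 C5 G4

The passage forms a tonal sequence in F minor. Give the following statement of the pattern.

Taking 3-note groups, the heads are Eb4, F4, G4: the pattern moves up a 2nd.
From Ab4 the diatonic shape gives Ab4 Db5 Ab4.

Ab4 Db5 Ab4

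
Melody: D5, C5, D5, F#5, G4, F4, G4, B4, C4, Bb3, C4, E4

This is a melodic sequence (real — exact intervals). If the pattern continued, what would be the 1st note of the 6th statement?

With 4-note cells, note 1 of each statement runs D5, G4, C4.
Carrying that down a 5th forward: F3 → Bb2 → Eb2.

Eb2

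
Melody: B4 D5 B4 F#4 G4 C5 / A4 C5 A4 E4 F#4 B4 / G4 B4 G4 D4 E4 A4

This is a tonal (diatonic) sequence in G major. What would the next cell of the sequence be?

F#4 A4 F#4 C4 D4 G4

Unit = 6 notes; the statements start on B4, A4, G4, moving down a 2nd each time.
From F#4 the diatonic shape gives F#4 A4 F#4 C4 D4 G4.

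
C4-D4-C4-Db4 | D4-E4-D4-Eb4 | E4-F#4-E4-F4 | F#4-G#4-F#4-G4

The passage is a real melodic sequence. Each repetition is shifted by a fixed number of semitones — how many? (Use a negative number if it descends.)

With a 4-note motive the entries are C4, D4, E4, F#4, each up a 2nd from the previous.
C4→D4 is 62 − 60 = 2 semitones.

2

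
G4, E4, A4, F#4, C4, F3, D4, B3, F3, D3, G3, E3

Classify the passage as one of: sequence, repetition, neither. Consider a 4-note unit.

Note 2 of cell 2 is F3; if this were a sequence it would be A3. No unit length gives a consistent transposition pattern.

neither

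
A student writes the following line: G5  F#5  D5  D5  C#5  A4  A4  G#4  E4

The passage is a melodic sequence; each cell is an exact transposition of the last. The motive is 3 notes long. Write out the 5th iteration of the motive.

B3 A#3 F#3

Unit = 3 notes; the statements start on G5, D5, A4, moving down a 4th each time.
Carrying on: E4 → B3.
Statement 5 starts on B3 and keeps the same exact contour: B3 A#3 F#3.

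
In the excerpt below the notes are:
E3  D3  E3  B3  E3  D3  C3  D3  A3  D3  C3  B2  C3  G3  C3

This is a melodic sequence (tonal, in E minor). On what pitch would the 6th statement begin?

Unit = 5 notes; the statements start on E3, D3, C3, moving down a 2nd each time.
Extending the heads down a 2nd: B2 → A2 → G2.

G2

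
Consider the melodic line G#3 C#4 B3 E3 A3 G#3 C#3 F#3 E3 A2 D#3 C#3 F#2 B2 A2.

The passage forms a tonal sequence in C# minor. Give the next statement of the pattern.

Unit = 3 notes; the statements start on G#3, E3, C#3, A2, F#2, moving down a 3rd each time.
So cell 6 is D#2 G#2 F#2.

D#2 G#2 F#2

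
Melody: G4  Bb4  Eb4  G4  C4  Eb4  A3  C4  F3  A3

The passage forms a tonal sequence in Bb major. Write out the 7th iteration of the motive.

The 2-note cells begin on G4, Eb4, C4, A3, F3 — each down a 3rd from the last.
Extending down a 3rd: D3 → Bb2.
From Bb2 the diatonic shape gives Bb2 D3.

Bb2 D3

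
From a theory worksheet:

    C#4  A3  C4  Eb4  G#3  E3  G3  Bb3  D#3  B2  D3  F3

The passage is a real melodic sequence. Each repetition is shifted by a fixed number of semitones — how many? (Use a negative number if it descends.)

Unit = 4 notes; the statements start on C#4, G#3, D#3, moving down a 4th each time.
C#4→G#3 is 56 − 61 = -5 semitones.

-5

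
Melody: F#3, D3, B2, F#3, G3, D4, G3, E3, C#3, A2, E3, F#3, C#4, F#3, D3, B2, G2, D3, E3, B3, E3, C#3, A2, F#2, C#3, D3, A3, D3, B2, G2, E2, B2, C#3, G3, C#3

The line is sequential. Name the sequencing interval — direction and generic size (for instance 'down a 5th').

Unit = 7 notes; the statements start on F#3, E3, D3, C#3, B2, moving down a 2nd each time.
From F#3 to E3: down a 2nd.

down a 2nd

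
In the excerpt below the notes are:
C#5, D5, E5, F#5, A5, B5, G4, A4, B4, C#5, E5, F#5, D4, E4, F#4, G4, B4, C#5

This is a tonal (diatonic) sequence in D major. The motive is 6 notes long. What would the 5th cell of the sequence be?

E3 F#3 G3 A3 C#4 D4

Unit = 6 notes; the statements start on C#5, G4, D4, moving down a 4th each time.
Continuing the starts: A3 → E3.
Statement 5 starts on E3 and keeps the same diatonic contour: E3 F#3 G3 A3 C#4 D4.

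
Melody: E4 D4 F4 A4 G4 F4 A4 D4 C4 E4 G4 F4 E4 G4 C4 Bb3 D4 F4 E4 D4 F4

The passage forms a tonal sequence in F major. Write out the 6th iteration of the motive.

With a 7-note motive the entries are E4, D4, C4, each down a 2nd from the previous.
Extending down a 2nd: Bb3 → A3 → G3.
From G3 the diatonic shape gives G3 F3 A3 C4 Bb3 A3 C4.

G3 F3 A3 C4 Bb3 A3 C4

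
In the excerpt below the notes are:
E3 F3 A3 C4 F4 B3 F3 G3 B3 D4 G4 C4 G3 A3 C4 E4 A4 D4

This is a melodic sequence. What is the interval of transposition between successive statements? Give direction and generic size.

With a 6-note motive the entries are E3, F3, G3, each up a 2nd from the previous.
From E3 to F3: up a 2nd.

up a 2nd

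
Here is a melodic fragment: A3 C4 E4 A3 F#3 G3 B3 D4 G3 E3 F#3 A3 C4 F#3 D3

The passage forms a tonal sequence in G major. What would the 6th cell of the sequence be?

Unit = 5 notes; the statements start on A3, G3, F#3, moving down a 2nd each time.
Continuing the starts: E3 → D3 → C3.
Statement 6 starts on C3 and keeps the same diatonic contour: C3 E3 G3 C3 A2.

C3 E3 G3 C3 A2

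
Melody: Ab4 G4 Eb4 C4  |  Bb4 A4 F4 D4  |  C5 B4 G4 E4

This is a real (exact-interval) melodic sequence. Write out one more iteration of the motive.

Taking 4-note groups, the heads are Ab4, Bb4, C5: the pattern moves up a 2nd.
So cell 4 is D5 C#5 A4 F#4.

D5 C#5 A4 F#4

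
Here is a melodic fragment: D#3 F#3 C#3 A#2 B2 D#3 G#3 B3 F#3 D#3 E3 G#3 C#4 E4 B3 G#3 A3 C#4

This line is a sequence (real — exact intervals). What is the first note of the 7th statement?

A5

Unit = 6 notes; the statements start on D#3, G#3, C#4, moving up a 4th each time.
Extending the heads up a 4th: F#4 → B4 → E5 → A5.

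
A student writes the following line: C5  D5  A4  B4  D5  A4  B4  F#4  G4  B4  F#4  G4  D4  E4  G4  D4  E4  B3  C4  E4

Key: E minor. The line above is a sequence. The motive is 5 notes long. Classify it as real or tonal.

Every note is diatonic to E minor.
Cell 1 has +2 semitones from note 3 to 4, but cell 2 has +1 — the interval quality changes while the contour stays the same, which is the hallmark of a tonal sequence.

tonal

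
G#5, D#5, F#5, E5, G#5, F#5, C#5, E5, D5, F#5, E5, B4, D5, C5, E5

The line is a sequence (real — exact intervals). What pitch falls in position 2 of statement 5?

G4

With 5-note cells, note 2 of each statement runs D#5, C#5, B4.
Extending down a 2nd: A4 → G4.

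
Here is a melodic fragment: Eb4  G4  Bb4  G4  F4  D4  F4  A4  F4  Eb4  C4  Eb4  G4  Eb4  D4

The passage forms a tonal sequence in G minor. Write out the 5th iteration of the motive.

A3 C4 Eb4 C4 Bb3

The 5-note cells begin on Eb4, D4, C4 — each down a 2nd from the last.
Continuing the starts: Bb3 → A3.
From A3 the diatonic shape gives A3 C4 Eb4 C4 Bb3.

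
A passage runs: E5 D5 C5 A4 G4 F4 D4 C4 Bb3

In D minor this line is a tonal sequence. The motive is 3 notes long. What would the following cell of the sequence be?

With a 3-note motive the entries are E5, A4, D4, each down a 5th from the previous.
From G3 the diatonic shape gives G3 F3 E3.

G3 F3 E3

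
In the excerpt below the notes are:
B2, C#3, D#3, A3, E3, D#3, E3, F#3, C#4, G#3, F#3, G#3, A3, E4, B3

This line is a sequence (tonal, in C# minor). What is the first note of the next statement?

A3

Taking 5-note groups, the heads are B2, D#3, F#3: the pattern moves up a 3rd.
One more step up a 3rd gives A3.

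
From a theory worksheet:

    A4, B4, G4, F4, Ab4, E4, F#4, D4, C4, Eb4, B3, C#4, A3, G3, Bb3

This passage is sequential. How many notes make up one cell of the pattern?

Try groups of 5 (3 cells in 15 notes):
A4 B4 G4 F4 Ab4 | E4 F#4 D4 C4 Eb4 | B3 C#4 A3 G3 Bb3
Each cell is the previous one down a 4th — so the unit is 5 notes.

5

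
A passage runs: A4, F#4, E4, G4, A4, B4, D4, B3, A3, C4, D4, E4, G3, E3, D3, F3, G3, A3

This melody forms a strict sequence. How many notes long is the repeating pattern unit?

There are 18 notes; a 6-note unit gives 3 cells:
A4 F#4 E4 G4 A4 B4 | D4 B3 A3 C4 D4 E4 | G3 E3 D3 F3 G3 A3
Each cell is the previous one down a 5th — so the unit is 6 notes.

6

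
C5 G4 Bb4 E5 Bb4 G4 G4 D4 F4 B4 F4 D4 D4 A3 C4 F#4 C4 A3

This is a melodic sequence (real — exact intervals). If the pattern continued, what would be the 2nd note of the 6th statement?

With 6-note cells, note 2 of each statement runs G4, D4, A3.
Extending down a 4th: E3 → B2 → F#2.

F#2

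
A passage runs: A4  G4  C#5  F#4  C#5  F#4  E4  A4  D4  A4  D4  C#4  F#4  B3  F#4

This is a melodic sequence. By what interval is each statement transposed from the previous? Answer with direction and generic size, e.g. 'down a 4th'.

down a 3rd

Taking 5-note groups, the heads are A4, F#4, D4: the pattern moves down a 3rd.
From A4 to F#4: down a 3rd.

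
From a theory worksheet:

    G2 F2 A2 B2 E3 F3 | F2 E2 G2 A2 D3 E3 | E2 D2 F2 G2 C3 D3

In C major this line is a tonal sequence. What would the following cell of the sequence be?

The 6-note cells begin on G2, F2, E2 — each down a 2nd from the last.
Statement 4 starts on D2 and keeps the same diatonic contour: D2 C2 E2 F2 B2 C3.

D2 C2 E2 F2 B2 C3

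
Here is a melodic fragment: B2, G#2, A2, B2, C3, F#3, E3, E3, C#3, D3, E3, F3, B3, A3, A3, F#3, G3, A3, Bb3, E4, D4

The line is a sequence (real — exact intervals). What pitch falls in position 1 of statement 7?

F5

Grouping in 7s, the 1st note of each cell is B2, E3, A3.
Carrying that up a 4th forward: D4 → G4 → C5 → F5.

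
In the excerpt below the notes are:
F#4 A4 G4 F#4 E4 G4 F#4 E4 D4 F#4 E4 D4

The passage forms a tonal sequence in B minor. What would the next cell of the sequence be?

C#4 E4 D4 C#4

Taking 4-note groups, the heads are F#4, E4, D4: the pattern moves down a 2nd.
So cell 4 is C#4 E4 D4 C#4.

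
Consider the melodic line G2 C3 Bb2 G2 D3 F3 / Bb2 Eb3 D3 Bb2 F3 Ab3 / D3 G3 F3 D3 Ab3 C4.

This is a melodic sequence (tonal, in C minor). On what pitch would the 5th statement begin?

The 6-note cells begin on G2, Bb2, D3 — each up a 3rd from the last.
Extending the heads up a 3rd: F3 → Ab3.

Ab3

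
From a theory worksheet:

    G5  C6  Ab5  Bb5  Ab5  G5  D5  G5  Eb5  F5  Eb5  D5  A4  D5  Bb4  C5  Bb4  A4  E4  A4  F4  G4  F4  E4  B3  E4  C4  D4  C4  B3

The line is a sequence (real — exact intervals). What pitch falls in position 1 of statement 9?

D#2

The unit is 6 notes. Position-1 pitches of the 5 shown cells: G5, D5, A4, E4, B3.
Each moves down a 4th. Continuing: F#3 → C#3 → G#2 → D#2.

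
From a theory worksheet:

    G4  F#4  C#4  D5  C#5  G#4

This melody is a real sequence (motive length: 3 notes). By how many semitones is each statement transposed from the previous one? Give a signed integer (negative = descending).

With a 3-note motive the entries are G4, D5, each up a 5th from the previous.
G4 to D5 spans +7 semitones.

7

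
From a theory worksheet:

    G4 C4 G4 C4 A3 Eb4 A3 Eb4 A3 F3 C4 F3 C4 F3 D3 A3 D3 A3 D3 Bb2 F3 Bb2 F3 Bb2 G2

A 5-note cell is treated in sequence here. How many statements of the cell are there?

25 notes in groups of 5 gives 25/5 = 5 statements.
Starts: G4, Eb4, C4, A3, F3 — each down a 3rd.

5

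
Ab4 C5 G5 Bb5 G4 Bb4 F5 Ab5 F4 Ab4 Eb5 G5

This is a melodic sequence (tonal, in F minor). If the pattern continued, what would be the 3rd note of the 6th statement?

Grouping in 4s, the 3rd note of each cell is G5, F5, Eb5.
Carrying that down a 2nd forward: Db5 → C5 → Bb4.

Bb4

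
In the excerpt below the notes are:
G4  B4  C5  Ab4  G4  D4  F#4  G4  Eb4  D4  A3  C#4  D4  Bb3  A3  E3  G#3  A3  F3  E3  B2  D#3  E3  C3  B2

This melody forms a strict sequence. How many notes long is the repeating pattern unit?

25 notes total. Splitting into 5 groups of 5:
G4 B4 C5 Ab4 G4 | D4 F#4 G4 Eb4 D4 | A3 C#4 D4 Bb3 A3 | E3 G#3 A3 F3 E3 | B2 D#3 E3 C3 B2
That's a consistent down a 4th shift per cell, and no other grouping gives one.

5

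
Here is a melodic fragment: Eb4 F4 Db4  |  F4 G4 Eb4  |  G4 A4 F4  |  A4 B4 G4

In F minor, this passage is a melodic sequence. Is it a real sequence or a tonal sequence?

Each cell has the same semitone pattern (2, -4) — intervals are preserved exactly.
And A4 lies outside F minor, so the sequence is real rather than tonal.

real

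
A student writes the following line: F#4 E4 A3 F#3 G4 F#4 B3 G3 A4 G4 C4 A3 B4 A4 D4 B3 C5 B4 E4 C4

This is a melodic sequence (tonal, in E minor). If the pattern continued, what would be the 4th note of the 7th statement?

The unit is 4 notes. Position-4 pitches of the 5 shown cells: F#3, G3, A3, B3, C4.
Carrying that up a 2nd forward: D4 → E4.

E4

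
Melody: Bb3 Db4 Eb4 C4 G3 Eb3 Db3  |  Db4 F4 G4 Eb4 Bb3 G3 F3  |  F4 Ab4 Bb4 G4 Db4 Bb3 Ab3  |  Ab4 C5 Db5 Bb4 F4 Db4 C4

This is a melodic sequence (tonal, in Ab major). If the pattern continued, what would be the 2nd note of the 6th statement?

Grouping in 7s, the 2nd note of each cell is Db4, F4, Ab4, C5.
Extending up a 3rd: Eb5 → G5.

G5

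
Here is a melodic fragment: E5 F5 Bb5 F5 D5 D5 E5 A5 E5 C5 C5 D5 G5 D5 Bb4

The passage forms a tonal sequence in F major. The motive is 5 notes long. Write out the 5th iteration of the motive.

Unit = 5 notes; the statements start on E5, D5, C5, moving down a 2nd each time.
Continuing the starts: Bb4 → A4.
From A4 the diatonic shape gives A4 Bb4 E5 Bb4 G4.

A4 Bb4 E5 Bb4 G4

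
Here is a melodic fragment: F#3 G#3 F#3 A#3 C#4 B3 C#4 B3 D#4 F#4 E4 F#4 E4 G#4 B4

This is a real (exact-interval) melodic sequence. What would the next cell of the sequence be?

Unit = 5 notes; the statements start on F#3, B3, E4, moving up a 4th each time.
From A4 the exact shape gives A4 B4 A4 C#5 E5.

A4 B4 A4 C#5 E5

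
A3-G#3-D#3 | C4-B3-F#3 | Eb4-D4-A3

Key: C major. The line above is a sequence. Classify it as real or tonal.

Each cell has the same semitone pattern (-1, -5) — intervals are preserved exactly.
And G#3 lies outside C major, so the sequence is real rather than tonal.

real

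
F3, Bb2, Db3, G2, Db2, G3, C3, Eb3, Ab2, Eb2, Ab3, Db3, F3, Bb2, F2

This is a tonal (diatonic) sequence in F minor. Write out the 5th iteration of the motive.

Taking 5-note groups, the heads are F3, G3, Ab3: the pattern moves up a 2nd.
Extending up a 2nd: Bb3 → C4.
Statement 5 starts on C4 and keeps the same diatonic contour: C4 F3 Ab3 Db3 Ab2.

C4 F3 Ab3 Db3 Ab2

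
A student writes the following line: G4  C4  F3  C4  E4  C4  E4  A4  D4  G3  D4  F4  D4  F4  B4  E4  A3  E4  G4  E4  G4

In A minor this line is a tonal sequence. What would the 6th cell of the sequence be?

E5 A4 D4 A4 C5 A4 C5

With a 7-note motive the entries are G4, A4, B4, each up a 2nd from the previous.
Carrying on: C5 → D5 → E5.
From E5 the diatonic shape gives E5 A4 D4 A4 C5 A4 C5.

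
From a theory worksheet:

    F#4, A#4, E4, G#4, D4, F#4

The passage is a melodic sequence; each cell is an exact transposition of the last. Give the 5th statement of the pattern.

Unit = 2 notes; the statements start on F#4, E4, D4, moving down a 2nd each time.
Carrying on: C4 → Bb3.
Statement 5 starts on Bb3 and keeps the same exact contour: Bb3 D4.

Bb3 D4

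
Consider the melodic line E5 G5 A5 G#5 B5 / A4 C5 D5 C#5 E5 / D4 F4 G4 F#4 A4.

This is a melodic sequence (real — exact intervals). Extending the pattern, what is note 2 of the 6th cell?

Ab2

Grouping in 5s, the 2nd note of each cell is G5, C5, F4.
Extending down a 5th: Bb3 → Eb3 → Ab2.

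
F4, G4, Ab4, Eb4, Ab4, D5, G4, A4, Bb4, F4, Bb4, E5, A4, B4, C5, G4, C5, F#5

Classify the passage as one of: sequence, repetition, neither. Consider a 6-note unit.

Each 6-note cell is the previous one transposed up a 2nd.

sequence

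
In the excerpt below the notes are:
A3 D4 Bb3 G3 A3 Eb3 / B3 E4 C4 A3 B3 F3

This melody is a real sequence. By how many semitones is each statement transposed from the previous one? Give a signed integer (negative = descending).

2

With a 6-note motive the entries are A3, B3, each up a 2nd from the previous.
Counting half-steps from A3 to B3: 2.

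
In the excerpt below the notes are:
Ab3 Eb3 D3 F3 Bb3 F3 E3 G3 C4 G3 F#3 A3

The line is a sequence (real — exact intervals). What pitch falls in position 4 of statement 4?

The unit is 4 notes. Position-4 pitches of the 3 shown cells: F3, G3, A3.
From A3, up a 2nd gives B3.

B3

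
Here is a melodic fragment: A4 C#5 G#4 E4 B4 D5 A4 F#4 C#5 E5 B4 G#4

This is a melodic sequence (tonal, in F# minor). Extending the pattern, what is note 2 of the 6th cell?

Grouping in 4s, the 2nd note of each cell is C#5, D5, E5.
Each moves up a 2nd. Continuing: F#5 → G#5 → A5.

A5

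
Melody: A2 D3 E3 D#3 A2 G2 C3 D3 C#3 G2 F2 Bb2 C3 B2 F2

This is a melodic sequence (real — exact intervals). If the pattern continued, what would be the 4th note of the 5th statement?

G2

With 5-note cells, note 4 of each statement runs D#3, C#3, B2.
Carrying that down a 2nd forward: A2 → G2.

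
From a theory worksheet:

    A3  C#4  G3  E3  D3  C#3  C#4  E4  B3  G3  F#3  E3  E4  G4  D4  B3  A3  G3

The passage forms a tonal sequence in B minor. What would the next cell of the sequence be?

G4 B4 F#4 D4 C#4 B3

With a 6-note motive the entries are A3, C#4, E4, each up a 3rd from the previous.
So cell 4 is G4 B4 F#4 D4 C#4 B3.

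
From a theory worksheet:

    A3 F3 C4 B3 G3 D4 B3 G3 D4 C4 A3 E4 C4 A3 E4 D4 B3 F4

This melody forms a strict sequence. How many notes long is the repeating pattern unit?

Try groups of 6 (3 cells in 18 notes):
A3 F3 C4 B3 G3 D4 | B3 G3 D4 C4 A3 E4 | C4 A3 E4 D4 B3 F4
Every group is a transposition up a 2nd of the one before; no shorter unit works.

6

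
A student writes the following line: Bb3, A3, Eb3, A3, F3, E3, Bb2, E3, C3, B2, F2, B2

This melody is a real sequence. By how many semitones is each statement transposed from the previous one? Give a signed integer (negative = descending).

The 4-note cells begin on Bb3, F3, C3 — each down a 4th from the last.
Counting half-steps from Bb3 to F3: -5.

-5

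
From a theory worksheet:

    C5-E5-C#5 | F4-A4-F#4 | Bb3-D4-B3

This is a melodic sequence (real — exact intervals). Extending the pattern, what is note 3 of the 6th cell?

D2

With 3-note cells, note 3 of each statement runs C#5, F#4, B3.
Carrying that down a 5th forward: E3 → A2 → D2.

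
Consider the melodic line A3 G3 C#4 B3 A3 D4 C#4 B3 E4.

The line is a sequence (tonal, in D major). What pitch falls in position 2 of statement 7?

F#4

With 3-note cells, note 2 of each statement runs G3, A3, B3.
Carrying that up a 2nd forward: C#4 → D4 → E4 → F#4.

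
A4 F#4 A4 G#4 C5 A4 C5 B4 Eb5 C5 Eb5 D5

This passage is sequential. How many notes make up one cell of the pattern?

12 notes total. Splitting into 3 groups of 4:
A4 F#4 A4 G#4 | C5 A4 C5 B4 | Eb5 C5 Eb5 D5
Each cell is the previous one up a 3rd — so the unit is 4 notes.

4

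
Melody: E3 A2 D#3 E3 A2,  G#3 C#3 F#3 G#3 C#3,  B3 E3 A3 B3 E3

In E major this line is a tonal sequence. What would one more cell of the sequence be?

Unit = 5 notes; the statements start on E3, G#3, B3, moving up a 3rd each time.
From D#4 the diatonic shape gives D#4 G#3 C#4 D#4 G#3.

D#4 G#3 C#4 D#4 G#3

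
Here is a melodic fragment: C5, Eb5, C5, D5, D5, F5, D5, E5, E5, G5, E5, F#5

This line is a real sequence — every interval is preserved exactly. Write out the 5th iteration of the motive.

Unit = 4 notes; the statements start on C5, D5, E5, moving up a 2nd each time.
Extending up a 2nd: F#5 → G#5.
From G#5 the exact shape gives G#5 B5 G#5 A#5.

G#5 B5 G#5 A#5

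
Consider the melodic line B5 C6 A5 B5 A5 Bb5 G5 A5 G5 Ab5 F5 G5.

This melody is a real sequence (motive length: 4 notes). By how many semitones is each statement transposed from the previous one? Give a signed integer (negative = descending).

-2

The 4-note cells begin on B5, A5, G5 — each down a 2nd from the last.
Counting half-steps from B5 to A5: -2.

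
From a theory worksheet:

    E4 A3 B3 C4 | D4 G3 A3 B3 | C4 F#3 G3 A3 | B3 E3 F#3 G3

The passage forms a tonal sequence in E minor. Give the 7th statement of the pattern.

F#3 B2 C3 D3

Taking 4-note groups, the heads are E4, D4, C4, B3: the pattern moves down a 2nd.
Carrying on: A3 → G3 → F#3.
Statement 7 starts on F#3 and keeps the same diatonic contour: F#3 B2 C3 D3.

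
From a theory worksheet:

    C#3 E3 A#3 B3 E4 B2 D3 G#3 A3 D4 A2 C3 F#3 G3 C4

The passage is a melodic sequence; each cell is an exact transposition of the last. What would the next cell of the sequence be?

Taking 5-note groups, the heads are C#3, B2, A2: the pattern moves down a 2nd.
From G2 the exact shape gives G2 Bb2 E3 F3 Bb3.

G2 Bb2 E3 F3 Bb3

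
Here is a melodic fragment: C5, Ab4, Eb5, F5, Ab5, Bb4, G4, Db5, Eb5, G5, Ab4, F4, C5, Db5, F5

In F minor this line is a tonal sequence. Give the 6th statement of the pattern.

Eb4 C4 G4 Ab4 C5

Taking 5-note groups, the heads are C5, Bb4, Ab4: the pattern moves down a 2nd.
Continuing the starts: G4 → F4 → Eb4.
Statement 6 starts on Eb4 and keeps the same diatonic contour: Eb4 C4 G4 Ab4 C5.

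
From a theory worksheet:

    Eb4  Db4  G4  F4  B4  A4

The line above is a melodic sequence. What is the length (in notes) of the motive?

Try groups of 2 (3 cells in 6 notes):
Eb4 Db4 | G4 F4 | B4 A4
That's a consistent up a 3rd shift per cell, and no other grouping gives one.

2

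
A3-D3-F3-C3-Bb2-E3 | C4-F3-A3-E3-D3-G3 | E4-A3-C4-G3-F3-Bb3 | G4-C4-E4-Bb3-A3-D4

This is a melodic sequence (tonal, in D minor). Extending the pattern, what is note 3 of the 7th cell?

The unit is 6 notes. Position-3 pitches of the 4 shown cells: F3, A3, C4, E4.
Each moves up a 3rd. Continuing: G4 → Bb4 → D5.

D5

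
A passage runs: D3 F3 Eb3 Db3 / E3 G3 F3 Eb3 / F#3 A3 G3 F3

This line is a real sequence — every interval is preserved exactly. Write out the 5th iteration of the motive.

A#3 C#4 B3 A3

Unit = 4 notes; the statements start on D3, E3, F#3, moving up a 2nd each time.
Extending up a 2nd: G#3 → A#3.
Statement 5 starts on A#3 and keeps the same exact contour: A#3 C#4 B3 A3.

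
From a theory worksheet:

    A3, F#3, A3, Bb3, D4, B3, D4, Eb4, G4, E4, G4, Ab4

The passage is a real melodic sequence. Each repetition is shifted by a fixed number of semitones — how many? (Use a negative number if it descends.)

The 4-note cells begin on A3, D4, G4 — each up a 4th from the last.
A3→D4 is 62 − 57 = 5 semitones.

5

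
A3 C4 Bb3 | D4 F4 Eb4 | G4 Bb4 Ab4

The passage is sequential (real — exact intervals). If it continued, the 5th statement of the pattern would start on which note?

F5

The 3-note cells begin on A3, D4, G4 — each up a 4th from the last.
Extending the heads up a 4th: C5 → F5.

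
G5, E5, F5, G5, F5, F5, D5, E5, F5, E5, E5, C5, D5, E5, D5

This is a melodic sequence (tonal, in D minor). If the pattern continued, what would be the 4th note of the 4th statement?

D5

Grouping in 5s, the 4th note of each cell is G5, F5, E5.
One more down a 2nd gives D5.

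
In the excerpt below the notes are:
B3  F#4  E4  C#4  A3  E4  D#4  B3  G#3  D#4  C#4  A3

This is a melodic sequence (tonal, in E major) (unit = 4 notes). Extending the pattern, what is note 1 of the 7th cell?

The unit is 4 notes. Position-1 pitches of the 3 shown cells: B3, A3, G#3.
Extending down a 2nd: F#3 → E3 → D#3 → C#3.

C#3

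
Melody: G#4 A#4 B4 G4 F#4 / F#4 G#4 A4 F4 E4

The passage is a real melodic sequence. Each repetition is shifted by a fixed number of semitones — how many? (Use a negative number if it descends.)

With a 5-note motive the entries are G#4, F#4, each down a 2nd from the previous.
G#4 to F#4 spans -2 semitones.

-2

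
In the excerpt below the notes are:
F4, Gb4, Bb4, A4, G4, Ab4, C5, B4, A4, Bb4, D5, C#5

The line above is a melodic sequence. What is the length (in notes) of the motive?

4

Try groups of 4 (3 cells in 12 notes):
F4 Gb4 Bb4 A4 | G4 Ab4 C5 B4 | A4 Bb4 D5 C#5
Each cell is the previous one up a 2nd — so the unit is 4 notes.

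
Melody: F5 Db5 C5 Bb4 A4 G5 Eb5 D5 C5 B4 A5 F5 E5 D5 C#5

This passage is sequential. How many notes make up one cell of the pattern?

5

Try groups of 5 (3 cells in 15 notes):
F5 Db5 C5 Bb4 A4 | G5 Eb5 D5 C5 B4 | A5 F5 E5 D5 C#5
That's a consistent up a 2nd shift per cell, and no other grouping gives one.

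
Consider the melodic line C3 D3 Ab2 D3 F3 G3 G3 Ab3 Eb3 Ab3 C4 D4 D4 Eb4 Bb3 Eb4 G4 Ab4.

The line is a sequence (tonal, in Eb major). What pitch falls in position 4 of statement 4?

Bb4

With 6-note cells, note 4 of each statement runs D3, Ab3, Eb4.
Each moves up a 5th; the next is Bb4.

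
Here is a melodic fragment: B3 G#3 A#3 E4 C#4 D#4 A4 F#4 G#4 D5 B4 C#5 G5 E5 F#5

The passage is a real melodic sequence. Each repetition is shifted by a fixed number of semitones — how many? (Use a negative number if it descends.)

5

The 3-note cells begin on B3, E4, A4, D5, G5 — each up a 4th from the last.
B3 to E4 spans +5 semitones.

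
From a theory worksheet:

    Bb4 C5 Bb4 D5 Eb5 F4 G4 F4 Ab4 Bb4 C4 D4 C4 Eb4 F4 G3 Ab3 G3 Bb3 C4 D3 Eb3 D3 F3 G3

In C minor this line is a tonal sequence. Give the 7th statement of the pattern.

Taking 5-note groups, the heads are Bb4, F4, C4, G3, D3: the pattern moves down a 4th.
Continuing the starts: Ab2 → Eb2.
Statement 7 starts on Eb2 and keeps the same diatonic contour: Eb2 F2 Eb2 G2 Ab2.

Eb2 F2 Eb2 G2 Ab2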